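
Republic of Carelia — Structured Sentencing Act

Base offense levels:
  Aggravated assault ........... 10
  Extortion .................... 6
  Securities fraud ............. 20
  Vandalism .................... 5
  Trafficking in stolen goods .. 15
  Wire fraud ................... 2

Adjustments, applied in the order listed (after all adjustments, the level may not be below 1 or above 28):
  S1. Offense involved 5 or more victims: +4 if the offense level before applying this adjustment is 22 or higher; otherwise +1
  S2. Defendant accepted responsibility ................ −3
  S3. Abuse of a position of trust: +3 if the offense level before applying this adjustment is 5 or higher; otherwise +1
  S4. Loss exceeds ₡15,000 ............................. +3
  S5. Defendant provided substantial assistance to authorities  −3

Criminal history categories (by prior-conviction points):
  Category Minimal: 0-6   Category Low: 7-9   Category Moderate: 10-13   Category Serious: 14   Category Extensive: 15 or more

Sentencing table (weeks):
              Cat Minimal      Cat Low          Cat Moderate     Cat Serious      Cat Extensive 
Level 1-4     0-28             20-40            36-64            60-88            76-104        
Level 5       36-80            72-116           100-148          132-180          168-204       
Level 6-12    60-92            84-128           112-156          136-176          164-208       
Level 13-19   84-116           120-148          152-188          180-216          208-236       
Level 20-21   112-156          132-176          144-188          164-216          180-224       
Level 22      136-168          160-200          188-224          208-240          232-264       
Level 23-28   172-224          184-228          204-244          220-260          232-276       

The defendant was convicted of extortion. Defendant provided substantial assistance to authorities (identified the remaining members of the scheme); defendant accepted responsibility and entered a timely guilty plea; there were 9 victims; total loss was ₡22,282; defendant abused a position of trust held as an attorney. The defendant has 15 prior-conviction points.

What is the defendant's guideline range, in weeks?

168-204 weeks

Base offense level for extortion: 6.
S1 applies (level before this adjustment is 6 < 22, so +1): 6 + 1 = 7.
S2 applies: 7 − 3 = 4.
S3 applies (level before this adjustment is 4 < 5, so +1): 4 + 1 = 5.
S4 applies: 5 + 3 = 8.
S5 applies: 8 − 3 = 5.
Final offense level: 5.
Criminal history: 15 prior points → Category Extensive (15+).
Level 5 falls in the 5 band.
Grid: Level 5 × Category Extensive = 168-204 weeks.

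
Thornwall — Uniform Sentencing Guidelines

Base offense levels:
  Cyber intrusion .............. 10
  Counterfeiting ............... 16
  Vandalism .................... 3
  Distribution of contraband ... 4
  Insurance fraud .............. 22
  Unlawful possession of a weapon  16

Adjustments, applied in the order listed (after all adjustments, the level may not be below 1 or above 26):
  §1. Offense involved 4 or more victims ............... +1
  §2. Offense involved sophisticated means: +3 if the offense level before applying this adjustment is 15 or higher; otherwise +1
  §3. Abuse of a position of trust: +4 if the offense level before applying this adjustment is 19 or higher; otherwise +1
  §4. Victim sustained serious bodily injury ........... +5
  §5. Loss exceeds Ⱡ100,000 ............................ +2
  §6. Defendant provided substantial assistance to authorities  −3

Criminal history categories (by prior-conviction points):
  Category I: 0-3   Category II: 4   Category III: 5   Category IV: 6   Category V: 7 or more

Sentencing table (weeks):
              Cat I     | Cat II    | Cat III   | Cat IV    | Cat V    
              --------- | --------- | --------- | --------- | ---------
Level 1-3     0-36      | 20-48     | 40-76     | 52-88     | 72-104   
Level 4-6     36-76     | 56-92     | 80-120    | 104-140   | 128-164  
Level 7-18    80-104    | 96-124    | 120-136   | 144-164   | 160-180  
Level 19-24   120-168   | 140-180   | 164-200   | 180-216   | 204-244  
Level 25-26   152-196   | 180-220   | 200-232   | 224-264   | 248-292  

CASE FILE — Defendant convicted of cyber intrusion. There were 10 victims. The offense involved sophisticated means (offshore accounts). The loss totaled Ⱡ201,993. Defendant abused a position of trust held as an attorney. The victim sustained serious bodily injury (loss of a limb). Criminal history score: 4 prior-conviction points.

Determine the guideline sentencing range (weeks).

Base offense level for cyber intrusion: 10.
§1 applies: 10 + 1 = 11.
§2 applies (level before this adjustment is 11 < 15, so +1): 11 + 1 = 12.
§3 applies (level before this adjustment is 12 < 19, so +1): 12 + 1 = 13.
§4 applies: 13 + 5 = 18.
§5 applies: 18 + 2 = 20.
Final offense level: 20.
Criminal history: 4 prior points → Category II (4).
Level 20 falls in the 19-24 band.
Grid: Level 19-24 × Category II = 140-180 weeks.

140-180 weeks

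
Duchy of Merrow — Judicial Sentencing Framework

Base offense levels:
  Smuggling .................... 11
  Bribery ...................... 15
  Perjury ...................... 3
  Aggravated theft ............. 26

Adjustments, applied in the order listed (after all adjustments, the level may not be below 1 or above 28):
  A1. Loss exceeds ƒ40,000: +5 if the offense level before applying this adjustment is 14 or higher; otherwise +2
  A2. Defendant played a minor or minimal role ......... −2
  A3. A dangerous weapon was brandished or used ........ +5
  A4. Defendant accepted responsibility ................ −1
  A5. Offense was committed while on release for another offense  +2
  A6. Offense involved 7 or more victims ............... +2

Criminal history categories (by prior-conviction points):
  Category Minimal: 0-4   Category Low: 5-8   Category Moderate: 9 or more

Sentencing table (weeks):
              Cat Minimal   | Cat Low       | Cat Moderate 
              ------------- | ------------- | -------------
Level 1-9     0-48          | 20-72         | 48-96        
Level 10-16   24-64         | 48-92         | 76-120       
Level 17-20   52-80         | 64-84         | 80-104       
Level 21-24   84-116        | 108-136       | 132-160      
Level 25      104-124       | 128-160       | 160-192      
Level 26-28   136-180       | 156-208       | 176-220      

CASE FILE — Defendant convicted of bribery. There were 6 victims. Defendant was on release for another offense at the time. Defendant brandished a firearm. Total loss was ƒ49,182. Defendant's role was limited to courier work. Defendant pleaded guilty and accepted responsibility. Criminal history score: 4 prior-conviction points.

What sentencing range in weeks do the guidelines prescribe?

84-116 weeks

Base offense level for bribery: 15.
A1 applies (level before this adjustment is 15 ≥ 14, so +5): 15 + 5 = 20.
A2 applies: 20 − 2 = 18.
A3 applies: 18 + 5 = 23.
A4 applies: 23 − 1 = 22.
A5 applies: 22 + 2 = 24.
A6 does not apply.
Final offense level: 24.
Criminal history: 4 prior points → Category Minimal (0-4).
Level 24 falls in the 21-24 band.
Grid: Level 21-24 × Category Minimal = 84-116 weeks.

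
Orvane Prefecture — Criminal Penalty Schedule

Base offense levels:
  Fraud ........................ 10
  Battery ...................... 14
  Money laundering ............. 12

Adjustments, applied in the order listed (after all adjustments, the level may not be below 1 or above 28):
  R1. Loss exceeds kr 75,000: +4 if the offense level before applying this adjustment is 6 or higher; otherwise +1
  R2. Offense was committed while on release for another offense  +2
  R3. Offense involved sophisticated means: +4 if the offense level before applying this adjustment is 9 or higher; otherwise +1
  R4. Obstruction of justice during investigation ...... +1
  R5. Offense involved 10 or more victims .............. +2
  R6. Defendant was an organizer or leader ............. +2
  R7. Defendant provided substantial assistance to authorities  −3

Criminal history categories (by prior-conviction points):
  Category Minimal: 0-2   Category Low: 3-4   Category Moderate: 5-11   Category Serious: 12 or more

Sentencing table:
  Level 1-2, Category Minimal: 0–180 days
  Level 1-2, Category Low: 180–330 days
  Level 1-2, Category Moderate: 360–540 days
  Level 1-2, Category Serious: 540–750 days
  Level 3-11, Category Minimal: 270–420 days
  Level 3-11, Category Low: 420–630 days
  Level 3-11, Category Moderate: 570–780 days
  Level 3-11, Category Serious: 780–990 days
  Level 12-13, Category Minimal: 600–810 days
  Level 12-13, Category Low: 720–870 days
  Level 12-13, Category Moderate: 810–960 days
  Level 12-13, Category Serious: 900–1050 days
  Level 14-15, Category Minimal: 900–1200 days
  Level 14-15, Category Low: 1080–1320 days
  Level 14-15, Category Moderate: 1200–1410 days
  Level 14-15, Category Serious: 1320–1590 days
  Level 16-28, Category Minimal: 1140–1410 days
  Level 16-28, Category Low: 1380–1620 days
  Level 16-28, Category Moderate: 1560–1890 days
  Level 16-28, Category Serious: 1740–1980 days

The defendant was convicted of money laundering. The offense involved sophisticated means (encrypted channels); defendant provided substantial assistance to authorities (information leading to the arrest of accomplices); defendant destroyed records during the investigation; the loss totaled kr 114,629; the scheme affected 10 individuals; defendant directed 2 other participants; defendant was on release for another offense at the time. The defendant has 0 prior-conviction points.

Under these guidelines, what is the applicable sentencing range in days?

Base offense level for money laundering: 12.
R1 applies (level before this adjustment is 12 ≥ 6, so +4): 12 + 4 = 16.
R2 applies: 16 + 2 = 18.
R3 applies (level before this adjustment is 18 ≥ 9, so +4): 18 + 4 = 22.
R4 applies: 22 + 1 = 23.
R5 applies: 23 + 2 = 25.
R6 applies: 25 + 2 = 27.
R7 applies: 27 − 3 = 24.
Final offense level: 24.
Criminal history: 0 prior points → Category Minimal (0-2).
Level 24 falls in the 16-28 band.
Grid: Level 16-28 × Category Minimal = 1140-1410 days.

1140-1410 days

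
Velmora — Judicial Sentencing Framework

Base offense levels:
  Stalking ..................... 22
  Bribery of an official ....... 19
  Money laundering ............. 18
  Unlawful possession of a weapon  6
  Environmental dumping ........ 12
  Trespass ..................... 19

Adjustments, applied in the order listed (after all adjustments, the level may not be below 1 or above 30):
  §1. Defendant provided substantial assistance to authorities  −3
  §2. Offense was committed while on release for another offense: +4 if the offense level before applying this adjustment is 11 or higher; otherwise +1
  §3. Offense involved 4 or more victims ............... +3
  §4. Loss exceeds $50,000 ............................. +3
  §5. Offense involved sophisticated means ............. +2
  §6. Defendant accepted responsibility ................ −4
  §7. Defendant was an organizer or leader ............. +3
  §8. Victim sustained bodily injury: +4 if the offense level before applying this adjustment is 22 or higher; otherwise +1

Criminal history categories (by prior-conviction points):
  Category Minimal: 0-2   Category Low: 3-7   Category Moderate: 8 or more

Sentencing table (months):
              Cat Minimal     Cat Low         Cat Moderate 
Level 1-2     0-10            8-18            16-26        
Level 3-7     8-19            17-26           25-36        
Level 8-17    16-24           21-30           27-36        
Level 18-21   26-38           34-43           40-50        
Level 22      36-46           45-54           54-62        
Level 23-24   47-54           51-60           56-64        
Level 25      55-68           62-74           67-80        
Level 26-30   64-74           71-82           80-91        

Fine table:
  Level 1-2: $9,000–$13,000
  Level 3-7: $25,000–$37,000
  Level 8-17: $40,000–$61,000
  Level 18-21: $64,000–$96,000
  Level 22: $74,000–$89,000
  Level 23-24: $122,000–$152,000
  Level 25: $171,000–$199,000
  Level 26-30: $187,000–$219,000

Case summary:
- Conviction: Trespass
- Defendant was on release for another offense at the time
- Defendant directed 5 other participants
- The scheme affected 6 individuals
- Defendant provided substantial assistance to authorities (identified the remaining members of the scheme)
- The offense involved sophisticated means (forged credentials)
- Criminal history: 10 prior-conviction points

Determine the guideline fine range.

Base offense level for trespass: 19.
§1 applies: 19 − 3 = 16.
§2 applies (level before this adjustment is 16 ≥ 11, so +4): 16 + 4 = 20.
§3 applies: 20 + 3 = 23.
§5 applies: 23 + 2 = 25.
§6 does not apply.
§7 applies: 25 + 3 = 28.
Final offense level: 28.
Level 28 falls in the 26-30 band.
Fine table: Level 26-30 → $187,000–$219,000.

$187,000–$219,000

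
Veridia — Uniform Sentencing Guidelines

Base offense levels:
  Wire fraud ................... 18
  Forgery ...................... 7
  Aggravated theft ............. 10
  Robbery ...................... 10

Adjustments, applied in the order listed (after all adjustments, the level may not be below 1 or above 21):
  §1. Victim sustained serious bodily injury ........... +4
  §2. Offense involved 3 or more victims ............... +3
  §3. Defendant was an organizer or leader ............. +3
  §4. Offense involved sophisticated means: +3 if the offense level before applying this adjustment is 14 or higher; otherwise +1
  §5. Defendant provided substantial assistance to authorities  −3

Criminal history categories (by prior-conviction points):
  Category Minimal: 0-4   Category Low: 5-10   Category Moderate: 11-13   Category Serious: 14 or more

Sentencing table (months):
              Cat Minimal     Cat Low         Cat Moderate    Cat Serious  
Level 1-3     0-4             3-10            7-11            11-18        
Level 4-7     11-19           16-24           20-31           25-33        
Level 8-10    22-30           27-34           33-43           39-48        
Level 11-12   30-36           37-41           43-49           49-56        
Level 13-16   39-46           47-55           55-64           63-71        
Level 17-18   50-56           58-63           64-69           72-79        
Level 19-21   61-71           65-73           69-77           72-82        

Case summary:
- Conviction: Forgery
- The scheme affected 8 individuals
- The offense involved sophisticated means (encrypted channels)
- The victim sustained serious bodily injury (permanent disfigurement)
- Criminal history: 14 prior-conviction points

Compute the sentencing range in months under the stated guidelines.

72-79 months

Base offense level for forgery: 7.
§1 applies: 7 + 4 = 11.
§2 applies: 11 + 3 = 14.
§3 does not apply.
§4 applies (level before this adjustment is 14 ≥ 14, so +3): 14 + 3 = 17.
§5 does not apply.
Final offense level: 17.
Criminal history: 14 prior points → Category Serious (14+).
Level 17 falls in the 17-18 band.
Grid: Level 17-18 × Category Serious = 72-79 months.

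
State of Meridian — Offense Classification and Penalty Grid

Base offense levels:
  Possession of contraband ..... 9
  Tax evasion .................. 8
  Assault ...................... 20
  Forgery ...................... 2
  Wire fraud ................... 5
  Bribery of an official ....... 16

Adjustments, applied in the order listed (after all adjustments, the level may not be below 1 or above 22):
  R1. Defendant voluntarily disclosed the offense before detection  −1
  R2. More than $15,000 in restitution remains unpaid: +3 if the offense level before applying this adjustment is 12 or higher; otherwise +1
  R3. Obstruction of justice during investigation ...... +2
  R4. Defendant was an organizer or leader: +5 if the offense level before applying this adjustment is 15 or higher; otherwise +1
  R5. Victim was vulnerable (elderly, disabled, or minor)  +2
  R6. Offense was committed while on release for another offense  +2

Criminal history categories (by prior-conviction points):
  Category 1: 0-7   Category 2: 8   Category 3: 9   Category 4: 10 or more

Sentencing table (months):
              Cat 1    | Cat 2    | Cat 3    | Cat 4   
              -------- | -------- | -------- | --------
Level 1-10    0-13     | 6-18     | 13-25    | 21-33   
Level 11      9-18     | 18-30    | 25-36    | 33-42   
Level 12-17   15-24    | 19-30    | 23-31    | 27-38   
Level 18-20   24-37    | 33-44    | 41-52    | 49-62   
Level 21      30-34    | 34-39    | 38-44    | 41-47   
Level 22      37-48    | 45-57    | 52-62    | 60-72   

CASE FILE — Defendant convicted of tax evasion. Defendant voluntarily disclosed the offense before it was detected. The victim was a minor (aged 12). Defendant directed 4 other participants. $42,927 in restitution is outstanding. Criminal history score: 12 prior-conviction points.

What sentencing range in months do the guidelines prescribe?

Base offense level for tax evasion: 8.
R1 applies: 8 − 1 = 7.
R2 applies (level before this adjustment is 7 < 12, so +1): 7 + 1 = 8.
R4 applies (level before this adjustment is 8 < 15, so +1): 8 + 1 = 9.
R5 applies: 9 + 2 = 11.
Final offense level: 11.
Criminal history: 12 prior points → Category 4 (10+).
Level 11 falls in the 11 band.
Grid: Level 11 × Category 4 = 33-42 months.

33-42 months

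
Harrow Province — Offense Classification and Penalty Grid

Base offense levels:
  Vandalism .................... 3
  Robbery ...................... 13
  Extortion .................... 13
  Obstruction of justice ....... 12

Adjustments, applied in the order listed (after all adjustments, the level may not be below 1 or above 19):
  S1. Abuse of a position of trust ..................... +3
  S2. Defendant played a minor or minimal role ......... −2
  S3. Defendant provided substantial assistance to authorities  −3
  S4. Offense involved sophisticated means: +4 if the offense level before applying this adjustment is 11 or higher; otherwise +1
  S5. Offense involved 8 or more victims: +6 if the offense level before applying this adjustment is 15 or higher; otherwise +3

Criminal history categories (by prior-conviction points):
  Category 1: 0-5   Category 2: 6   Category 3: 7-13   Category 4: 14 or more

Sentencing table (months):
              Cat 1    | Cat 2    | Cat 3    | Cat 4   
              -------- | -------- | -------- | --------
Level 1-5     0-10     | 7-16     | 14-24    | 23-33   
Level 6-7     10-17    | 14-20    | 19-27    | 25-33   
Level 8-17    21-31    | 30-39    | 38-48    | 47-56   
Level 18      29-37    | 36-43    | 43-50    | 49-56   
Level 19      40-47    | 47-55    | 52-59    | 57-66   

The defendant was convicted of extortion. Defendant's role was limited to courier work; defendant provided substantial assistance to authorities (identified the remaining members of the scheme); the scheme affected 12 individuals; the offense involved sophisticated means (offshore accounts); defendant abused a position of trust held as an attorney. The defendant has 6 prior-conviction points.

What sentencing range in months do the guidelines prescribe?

Base offense level for extortion: 13.
S1 applies: 13 + 3 = 16.
S2 applies: 16 − 2 = 14.
S3 applies: 14 − 3 = 11.
S4 applies (level before this adjustment is 11 ≥ 11, so +4): 11 + 4 = 15.
S5 applies (level before this adjustment is 15 ≥ 15, so +6): 15 + 6 = 21.
Level 21 exceeds the maximum of 19; capped at 19.
Final offense level: 19.
Criminal history: 6 prior points → Category 2 (6).
Level 19 falls in the 19 band.
Grid: Level 19 × Category 2 = 47-55 months.

47-55 months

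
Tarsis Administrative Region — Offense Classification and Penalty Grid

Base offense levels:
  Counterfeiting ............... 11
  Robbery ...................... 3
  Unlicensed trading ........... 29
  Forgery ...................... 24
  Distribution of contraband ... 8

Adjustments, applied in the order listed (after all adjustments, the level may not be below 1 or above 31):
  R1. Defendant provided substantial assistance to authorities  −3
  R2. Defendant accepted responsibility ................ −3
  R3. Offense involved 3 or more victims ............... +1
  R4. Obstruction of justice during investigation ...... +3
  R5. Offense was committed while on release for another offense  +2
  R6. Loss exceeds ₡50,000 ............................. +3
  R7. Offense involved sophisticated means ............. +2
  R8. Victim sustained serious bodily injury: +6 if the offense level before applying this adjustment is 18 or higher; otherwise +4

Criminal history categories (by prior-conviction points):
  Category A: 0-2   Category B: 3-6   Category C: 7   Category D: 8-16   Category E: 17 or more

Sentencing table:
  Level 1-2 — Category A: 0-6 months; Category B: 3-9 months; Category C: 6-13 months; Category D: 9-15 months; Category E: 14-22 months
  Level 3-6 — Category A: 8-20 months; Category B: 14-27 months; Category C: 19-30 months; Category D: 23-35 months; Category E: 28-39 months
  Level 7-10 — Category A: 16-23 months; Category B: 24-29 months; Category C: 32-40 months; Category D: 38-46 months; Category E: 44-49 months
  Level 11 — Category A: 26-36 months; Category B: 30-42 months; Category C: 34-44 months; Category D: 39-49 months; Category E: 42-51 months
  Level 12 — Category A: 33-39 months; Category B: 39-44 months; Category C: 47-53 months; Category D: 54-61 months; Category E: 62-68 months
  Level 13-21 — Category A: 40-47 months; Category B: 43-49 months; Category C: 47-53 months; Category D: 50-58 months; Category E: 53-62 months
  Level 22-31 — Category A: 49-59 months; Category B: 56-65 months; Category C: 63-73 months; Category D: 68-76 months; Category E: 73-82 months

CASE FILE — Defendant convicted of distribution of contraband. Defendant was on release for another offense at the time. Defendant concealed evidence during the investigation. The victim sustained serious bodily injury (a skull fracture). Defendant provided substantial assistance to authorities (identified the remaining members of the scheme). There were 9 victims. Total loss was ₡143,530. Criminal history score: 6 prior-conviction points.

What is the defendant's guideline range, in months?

43-49 months

Base offense level for distribution of contraband: 8.
R1 applies: 8 − 3 = 5.
R3 applies: 5 + 1 = 6.
R4 applies: 6 + 3 = 9.
R5 applies: 9 + 2 = 11.
R6 applies: 11 + 3 = 14.
R8 applies (level before this adjustment is 14 < 18, so +4): 14 + 4 = 18.
Final offense level: 18.
Criminal history: 6 prior points → Category B (3-6).
Level 18 falls in the 13-21 band.
Grid: Level 13-21 × Category B = 43-49 months.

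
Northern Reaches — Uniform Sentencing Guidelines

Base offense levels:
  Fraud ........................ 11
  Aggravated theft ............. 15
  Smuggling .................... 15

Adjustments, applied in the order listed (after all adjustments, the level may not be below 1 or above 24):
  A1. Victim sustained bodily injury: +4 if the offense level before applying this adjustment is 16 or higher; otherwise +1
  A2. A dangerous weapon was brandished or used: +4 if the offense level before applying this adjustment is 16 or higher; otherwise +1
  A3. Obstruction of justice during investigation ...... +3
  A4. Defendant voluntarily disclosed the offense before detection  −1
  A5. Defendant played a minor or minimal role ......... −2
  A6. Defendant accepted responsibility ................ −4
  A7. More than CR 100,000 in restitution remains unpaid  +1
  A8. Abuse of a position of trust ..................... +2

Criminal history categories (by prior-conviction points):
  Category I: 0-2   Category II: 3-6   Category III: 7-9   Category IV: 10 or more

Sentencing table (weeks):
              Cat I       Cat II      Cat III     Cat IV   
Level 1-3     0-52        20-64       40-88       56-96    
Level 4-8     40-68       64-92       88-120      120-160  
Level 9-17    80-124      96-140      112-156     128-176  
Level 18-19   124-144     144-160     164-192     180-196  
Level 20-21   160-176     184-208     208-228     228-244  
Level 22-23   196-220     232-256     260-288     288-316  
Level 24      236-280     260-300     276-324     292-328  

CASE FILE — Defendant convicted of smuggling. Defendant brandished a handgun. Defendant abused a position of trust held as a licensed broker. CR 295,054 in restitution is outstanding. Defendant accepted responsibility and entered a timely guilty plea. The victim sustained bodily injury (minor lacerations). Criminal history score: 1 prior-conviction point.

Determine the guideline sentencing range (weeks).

124-144 weeks

Base offense level for smuggling: 15.
A1 applies (level before this adjustment is 15 < 16, so +1): 15 + 1 = 16.
A2 applies (level before this adjustment is 16 ≥ 16, so +4): 16 + 4 = 20.
A3 does not apply.
A4 does not apply.
A6 applies: 20 − 4 = 16.
A7 applies: 16 + 1 = 17.
A8 applies: 17 + 2 = 19.
Final offense level: 19.
Criminal history: 1 prior point → Category I (0-2).
Level 19 falls in the 18-19 band.
Grid: Level 18-19 × Category I = 124-144 weeks.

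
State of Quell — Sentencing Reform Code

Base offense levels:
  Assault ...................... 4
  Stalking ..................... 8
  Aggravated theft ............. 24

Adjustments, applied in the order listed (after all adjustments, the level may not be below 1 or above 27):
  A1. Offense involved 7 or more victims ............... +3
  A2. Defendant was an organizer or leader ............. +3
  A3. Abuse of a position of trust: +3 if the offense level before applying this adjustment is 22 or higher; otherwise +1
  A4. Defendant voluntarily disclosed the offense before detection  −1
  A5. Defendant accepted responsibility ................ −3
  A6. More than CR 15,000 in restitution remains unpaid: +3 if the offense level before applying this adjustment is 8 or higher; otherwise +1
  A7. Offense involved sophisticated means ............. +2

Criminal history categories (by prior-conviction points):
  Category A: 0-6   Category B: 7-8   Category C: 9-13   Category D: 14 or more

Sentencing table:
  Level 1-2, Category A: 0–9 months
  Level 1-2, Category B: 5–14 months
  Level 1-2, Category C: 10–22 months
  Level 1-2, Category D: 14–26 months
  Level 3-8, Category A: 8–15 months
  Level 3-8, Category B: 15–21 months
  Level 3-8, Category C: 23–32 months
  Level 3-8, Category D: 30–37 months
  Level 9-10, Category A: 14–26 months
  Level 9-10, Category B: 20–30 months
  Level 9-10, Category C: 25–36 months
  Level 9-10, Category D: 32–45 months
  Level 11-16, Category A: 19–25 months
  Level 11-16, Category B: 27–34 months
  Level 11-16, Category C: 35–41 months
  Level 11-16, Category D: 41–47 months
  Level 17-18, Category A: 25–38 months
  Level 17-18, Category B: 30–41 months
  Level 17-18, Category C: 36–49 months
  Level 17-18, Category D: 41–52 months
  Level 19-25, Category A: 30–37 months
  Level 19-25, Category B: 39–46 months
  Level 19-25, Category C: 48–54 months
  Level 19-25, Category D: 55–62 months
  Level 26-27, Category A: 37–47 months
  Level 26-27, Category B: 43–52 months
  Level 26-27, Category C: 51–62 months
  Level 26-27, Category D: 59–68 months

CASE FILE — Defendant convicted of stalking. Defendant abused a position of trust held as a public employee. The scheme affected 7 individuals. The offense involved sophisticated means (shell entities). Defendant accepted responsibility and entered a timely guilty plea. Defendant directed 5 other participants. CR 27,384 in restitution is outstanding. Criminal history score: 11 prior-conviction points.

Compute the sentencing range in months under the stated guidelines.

36-49 months

Base offense level for stalking: 8.
A1 applies: 8 + 3 = 11.
A2 applies: 11 + 3 = 14.
A3 applies (level before this adjustment is 14 < 22, so +1): 14 + 1 = 15.
A4 does not apply.
A5 applies: 15 − 3 = 12.
A6 applies (level before this adjustment is 12 ≥ 8, so +3): 12 + 3 = 15.
A7 applies: 15 + 2 = 17.
Final offense level: 17.
Criminal history: 11 prior points → Category C (9-13).
Level 17 falls in the 17-18 band.
Grid: Level 17-18 × Category C = 36-49 months.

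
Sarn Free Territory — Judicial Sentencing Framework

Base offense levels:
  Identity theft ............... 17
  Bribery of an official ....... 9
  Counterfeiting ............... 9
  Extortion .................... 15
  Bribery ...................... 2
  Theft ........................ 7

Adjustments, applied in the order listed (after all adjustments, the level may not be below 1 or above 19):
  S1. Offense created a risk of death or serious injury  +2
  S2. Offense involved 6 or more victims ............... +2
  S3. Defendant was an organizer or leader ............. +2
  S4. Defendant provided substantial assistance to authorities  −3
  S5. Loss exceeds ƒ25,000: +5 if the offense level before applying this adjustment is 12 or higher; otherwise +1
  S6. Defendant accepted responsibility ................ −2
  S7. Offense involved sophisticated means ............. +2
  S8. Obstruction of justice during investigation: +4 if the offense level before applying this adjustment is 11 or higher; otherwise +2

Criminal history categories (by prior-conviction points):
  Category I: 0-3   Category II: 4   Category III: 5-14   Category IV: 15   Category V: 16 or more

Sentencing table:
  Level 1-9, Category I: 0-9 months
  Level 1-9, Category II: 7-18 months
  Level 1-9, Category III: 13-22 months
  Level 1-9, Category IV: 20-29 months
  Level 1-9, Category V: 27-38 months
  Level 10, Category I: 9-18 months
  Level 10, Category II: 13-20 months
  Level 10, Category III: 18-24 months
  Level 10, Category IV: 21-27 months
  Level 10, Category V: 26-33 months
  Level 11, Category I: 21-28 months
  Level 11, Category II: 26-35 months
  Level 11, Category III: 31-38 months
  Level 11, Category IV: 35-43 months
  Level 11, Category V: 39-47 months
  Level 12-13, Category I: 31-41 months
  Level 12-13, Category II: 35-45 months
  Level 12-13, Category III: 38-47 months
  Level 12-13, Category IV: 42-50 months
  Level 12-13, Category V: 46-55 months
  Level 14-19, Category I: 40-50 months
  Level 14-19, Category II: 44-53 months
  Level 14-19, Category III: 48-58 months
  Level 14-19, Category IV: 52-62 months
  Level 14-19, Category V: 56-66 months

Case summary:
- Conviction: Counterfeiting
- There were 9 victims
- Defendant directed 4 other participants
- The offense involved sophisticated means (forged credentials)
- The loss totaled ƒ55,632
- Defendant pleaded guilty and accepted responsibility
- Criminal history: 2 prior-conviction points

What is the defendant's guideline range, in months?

40-50 months

Base offense level for counterfeiting: 9.
S1 does not apply.
S2 applies: 9 + 2 = 11.
S3 applies: 11 + 2 = 13.
S5 applies (level before this adjustment is 13 ≥ 12, so +5): 13 + 5 = 18.
S6 applies: 18 − 2 = 16.
S7 applies: 16 + 2 = 18.
S8 does not apply.
Final offense level: 18.
Criminal history: 2 prior points → Category I (0-3).
Level 18 falls in the 14-19 band.
Grid: Level 14-19 × Category I = 40-50 months.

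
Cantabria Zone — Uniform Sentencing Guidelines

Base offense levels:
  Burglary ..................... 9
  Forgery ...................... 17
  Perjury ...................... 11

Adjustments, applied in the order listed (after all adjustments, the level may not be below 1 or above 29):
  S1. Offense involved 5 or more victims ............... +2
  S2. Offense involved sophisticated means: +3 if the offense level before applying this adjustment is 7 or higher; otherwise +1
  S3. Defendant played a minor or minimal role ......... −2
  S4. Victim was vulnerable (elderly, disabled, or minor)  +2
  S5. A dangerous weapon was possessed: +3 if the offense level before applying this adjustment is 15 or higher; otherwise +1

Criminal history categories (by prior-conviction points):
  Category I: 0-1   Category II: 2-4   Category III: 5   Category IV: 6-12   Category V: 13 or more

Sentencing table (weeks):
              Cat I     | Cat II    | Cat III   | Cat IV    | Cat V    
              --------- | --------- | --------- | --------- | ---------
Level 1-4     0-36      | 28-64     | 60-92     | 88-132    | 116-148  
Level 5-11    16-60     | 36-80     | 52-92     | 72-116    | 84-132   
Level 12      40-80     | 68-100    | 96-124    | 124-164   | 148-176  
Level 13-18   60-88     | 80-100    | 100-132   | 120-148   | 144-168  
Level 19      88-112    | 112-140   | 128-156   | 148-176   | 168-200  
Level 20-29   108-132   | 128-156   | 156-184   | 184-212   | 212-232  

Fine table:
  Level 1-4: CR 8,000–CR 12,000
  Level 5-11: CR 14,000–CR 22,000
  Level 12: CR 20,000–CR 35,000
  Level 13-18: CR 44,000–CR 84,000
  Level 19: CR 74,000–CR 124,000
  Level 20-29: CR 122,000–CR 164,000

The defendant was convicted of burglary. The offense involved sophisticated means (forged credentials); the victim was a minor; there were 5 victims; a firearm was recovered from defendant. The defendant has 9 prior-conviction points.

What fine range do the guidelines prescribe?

CR 74,000–CR 124,000

Base offense level for burglary: 9.
S1 applies: 9 + 2 = 11.
S2 applies (level before this adjustment is 11 ≥ 7, so +3): 11 + 3 = 14.
S4 applies: 14 + 2 = 16.
S5 applies (level before this adjustment is 16 ≥ 15, so +3): 16 + 3 = 19.
Final offense level: 19.
Level 19 falls in the 19 band.
Fine table: Level 19 → CR 74,000–CR 124,000.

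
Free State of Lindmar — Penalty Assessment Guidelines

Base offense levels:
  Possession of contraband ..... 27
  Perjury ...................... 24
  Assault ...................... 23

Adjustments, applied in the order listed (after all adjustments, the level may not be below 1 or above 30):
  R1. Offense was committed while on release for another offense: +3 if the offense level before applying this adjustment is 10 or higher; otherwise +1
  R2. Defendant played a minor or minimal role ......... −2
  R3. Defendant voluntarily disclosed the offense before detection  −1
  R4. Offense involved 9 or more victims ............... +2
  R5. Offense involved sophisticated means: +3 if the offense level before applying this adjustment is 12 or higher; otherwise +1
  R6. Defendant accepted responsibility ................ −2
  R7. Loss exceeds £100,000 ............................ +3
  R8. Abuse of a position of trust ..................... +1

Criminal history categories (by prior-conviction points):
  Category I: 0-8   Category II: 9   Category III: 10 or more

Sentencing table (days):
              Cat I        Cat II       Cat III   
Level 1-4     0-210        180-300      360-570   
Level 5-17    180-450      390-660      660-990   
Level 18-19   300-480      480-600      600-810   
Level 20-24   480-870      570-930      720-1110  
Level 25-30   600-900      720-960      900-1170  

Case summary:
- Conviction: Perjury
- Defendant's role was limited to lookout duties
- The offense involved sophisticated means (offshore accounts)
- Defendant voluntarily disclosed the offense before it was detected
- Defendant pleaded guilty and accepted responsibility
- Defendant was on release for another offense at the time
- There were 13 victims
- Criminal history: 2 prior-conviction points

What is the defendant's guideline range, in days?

Base offense level for perjury: 24.
R1 applies (level before this adjustment is 24 ≥ 10, so +3): 24 + 3 = 27.
R2 applies: 27 − 2 = 25.
R3 applies: 25 − 1 = 24.
R4 applies: 24 + 2 = 26.
R5 applies (level before this adjustment is 26 ≥ 12, so +3): 26 + 3 = 29.
R6 applies: 29 − 2 = 27.
Final offense level: 27.
Criminal history: 2 prior points → Category I (0-8).
Level 27 falls in the 25-30 band.
Grid: Level 25-30 × Category I = 600-900 days.

600-900 days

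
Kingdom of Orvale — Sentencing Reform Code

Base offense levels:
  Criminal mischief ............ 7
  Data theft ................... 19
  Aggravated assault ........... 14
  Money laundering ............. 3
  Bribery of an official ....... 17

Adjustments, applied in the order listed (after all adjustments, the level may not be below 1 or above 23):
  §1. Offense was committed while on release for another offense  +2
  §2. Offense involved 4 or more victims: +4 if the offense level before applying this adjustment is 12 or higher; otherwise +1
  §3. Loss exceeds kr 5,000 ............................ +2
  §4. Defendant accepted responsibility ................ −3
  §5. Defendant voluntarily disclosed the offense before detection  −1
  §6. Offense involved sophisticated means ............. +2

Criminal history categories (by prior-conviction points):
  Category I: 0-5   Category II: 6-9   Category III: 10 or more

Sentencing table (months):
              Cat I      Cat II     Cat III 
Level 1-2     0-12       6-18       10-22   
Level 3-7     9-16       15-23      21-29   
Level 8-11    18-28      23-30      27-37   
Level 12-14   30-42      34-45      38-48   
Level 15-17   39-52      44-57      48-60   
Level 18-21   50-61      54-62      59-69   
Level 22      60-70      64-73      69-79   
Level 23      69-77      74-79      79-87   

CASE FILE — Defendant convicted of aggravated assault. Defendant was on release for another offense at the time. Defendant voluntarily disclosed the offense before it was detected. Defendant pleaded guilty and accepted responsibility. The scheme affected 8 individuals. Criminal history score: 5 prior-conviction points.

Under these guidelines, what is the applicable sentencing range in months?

39-52 months

Base offense level for aggravated assault: 14.
§1 applies: 14 + 2 = 16.
§2 applies (level before this adjustment is 16 ≥ 12, so +4): 16 + 4 = 20.
§3 does not apply.
§4 applies: 20 − 3 = 17.
§5 applies: 17 − 1 = 16.
Final offense level: 16.
Criminal history: 5 prior points → Category I (0-5).
Level 16 falls in the 15-17 band.
Grid: Level 15-17 × Category I = 39-52 months.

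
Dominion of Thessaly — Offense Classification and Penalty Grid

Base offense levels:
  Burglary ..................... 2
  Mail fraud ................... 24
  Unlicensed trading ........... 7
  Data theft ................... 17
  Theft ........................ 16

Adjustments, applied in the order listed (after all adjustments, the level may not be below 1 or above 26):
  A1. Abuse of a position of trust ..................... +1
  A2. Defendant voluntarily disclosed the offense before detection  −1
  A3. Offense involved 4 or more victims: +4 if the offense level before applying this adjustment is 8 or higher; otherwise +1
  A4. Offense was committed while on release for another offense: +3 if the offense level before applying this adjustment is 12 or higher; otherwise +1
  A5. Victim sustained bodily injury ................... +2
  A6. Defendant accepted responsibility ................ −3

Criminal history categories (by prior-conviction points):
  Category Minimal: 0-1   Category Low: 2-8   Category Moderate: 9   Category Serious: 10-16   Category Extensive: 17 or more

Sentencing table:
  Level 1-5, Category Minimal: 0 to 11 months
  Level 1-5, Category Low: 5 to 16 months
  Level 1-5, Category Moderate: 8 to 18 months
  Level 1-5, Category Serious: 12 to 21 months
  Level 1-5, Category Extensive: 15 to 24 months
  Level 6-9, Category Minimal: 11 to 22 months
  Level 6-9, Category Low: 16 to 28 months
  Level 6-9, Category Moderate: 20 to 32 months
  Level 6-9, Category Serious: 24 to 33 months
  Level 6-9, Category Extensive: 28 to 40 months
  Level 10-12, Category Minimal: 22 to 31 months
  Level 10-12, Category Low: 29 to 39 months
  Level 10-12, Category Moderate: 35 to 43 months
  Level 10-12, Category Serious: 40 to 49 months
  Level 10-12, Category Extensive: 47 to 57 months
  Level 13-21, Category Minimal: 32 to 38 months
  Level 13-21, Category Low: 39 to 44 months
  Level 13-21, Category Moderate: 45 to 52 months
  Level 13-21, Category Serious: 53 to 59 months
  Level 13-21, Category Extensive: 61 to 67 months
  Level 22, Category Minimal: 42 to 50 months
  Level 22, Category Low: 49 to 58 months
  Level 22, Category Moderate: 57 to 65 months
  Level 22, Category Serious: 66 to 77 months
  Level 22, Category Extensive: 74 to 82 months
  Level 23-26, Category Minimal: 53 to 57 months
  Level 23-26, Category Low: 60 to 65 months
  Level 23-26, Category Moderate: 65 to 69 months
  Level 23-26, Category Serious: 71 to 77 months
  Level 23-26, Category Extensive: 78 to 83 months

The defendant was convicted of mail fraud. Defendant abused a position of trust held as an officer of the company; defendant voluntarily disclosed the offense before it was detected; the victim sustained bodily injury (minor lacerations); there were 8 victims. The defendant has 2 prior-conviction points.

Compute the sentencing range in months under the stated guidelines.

60-65 months

Base offense level for mail fraud: 24.
A1 applies: 24 + 1 = 25.
A2 applies: 25 − 1 = 24.
A3 applies (level before this adjustment is 24 ≥ 8, so +4): 24 + 4 = 28.
A4 does not apply.
A5 applies: 28 + 2 = 30.
A6 does not apply.
Level 30 exceeds the maximum of 26; capped at 26.
Final offense level: 26.
Criminal history: 2 prior points → Category Low (2-8).
Level 26 falls in the 23-26 band.
Grid: Level 23-26 × Category Low = 60-65 months.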